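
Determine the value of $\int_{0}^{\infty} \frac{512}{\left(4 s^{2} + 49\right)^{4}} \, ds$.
$\frac{40 \pi}{823543}$

Begin with the known result
$$J(a) = \int_{0}^{\infty} \frac{2}{a^{2} + s^{2}} \, ds = \frac{\pi}{a}.$$

Differentiating under the integral sign with respect to $a$,
$$\frac{dJ}{da} = \int_{0}^{\infty} - \frac{4 a}{\left(a^{2} + s^{2}\right)^{2}} \, ds = - \frac{\pi}{a^{2}},$$
so $\int_{0}^{\infty} \frac{2}{\left(a^{2} + s^{2}\right)^{2}} \, ds = \frac{\pi}{2 a^{3}}$.

Repeating — each differentiation of $1/(s^2+a^2)^j$ produces $-2ja/(s^2+a^2)^{j+1}$ — and dividing through by $-2ja$ at each step yields, after $3$ differentiations in total,
$$\int_{0}^{\infty} \frac{2}{\left(a^{2} + s^{2}\right)^{4}} \, ds = \frac{5 \pi}{16 a^{7}}.$$

Setting $a = \frac{7}{2}$:
$$I = \frac{40 \pi}{823543}.$$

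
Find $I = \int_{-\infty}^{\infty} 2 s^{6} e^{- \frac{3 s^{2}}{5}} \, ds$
$\frac{625 \sqrt{15} \sqrt{\pi}}{108}$

Start from the elementary integral
$$J(a) = \int_{-\infty}^{\infty} 2 e^{- a s^{2}} \, ds = \frac{2 \sqrt{\pi}}{\sqrt{a}}.$$

Differentiating under the integral sign brings down a factor of $(-s^2)$:
$$\frac{dJ}{da} = \int_{-\infty}^{\infty} - 2 s^{2} e^{- a s^{2}} \, ds = - \frac{\sqrt{\pi}}{a^{\frac{3}{2}}}.$$

Repeating $3$ times in total — each differentiation brings down another $(-s^2)$ — gives
$$\frac{d^{3}J}{da^{3}} = \int_{-\infty}^{\infty} - 2 s^{6} e^{- a s^{2}} \, ds = - \frac{15 \sqrt{\pi}}{4 a^{\frac{7}{2}}},$$
and the integrand here is $(-1)^{3}$ times the target integrand, so $I = (-1)^{3}\,\frac{d^{3}J}{da^{3}} = \frac{15 \sqrt{\pi}}{4 a^{\frac{7}{2}}}$.

Setting $a = \frac{3}{5}$:
$$I = \frac{625 \sqrt{15} \sqrt{\pi}}{108}.$$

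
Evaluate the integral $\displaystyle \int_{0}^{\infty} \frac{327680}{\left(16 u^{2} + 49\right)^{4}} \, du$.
$\frac{12800 \pi}{823543}$

Recall the elementary integral
$$J(a) = \int_{0}^{\infty} \frac{5}{a^{2} + u^{2}} \, du = \frac{5 \pi}{2 a}.$$

Differentiating under the integral sign with respect to $a$,
$$\frac{dJ}{da} = \int_{0}^{\infty} - \frac{10 a}{\left(a^{2} + u^{2}\right)^{2}} \, du = - \frac{5 \pi}{2 a^{2}},$$
so $\int_{0}^{\infty} \frac{5}{\left(a^{2} + u^{2}\right)^{2}} \, du = \frac{5 \pi}{4 a^{3}}$.

Repeating — each differentiation of $1/(u^2+a^2)^j$ produces $-2ja/(u^2+a^2)^{j+1}$ — and dividing through by $-2ja$ at each step yields, after $3$ differentiations in total,
$$\int_{0}^{\infty} \frac{5}{\left(a^{2} + u^{2}\right)^{4}} \, du = \frac{25 \pi}{32 a^{7}}.$$

Setting $a = \frac{7}{4}$:
$$I = \frac{12800 \pi}{823543}.$$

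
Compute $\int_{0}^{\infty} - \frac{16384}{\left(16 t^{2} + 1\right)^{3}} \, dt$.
$- 768 \pi$

Start from the standard arctangent integral
$$J(a) = \int_{0}^{\infty} - \frac{4}{a^{2} + t^{2}} \, dt = - \frac{2 \pi}{a}.$$

Differentiating under the integral sign with respect to $a$,
$$\frac{dJ}{da} = \int_{0}^{\infty} \frac{8 a}{\left(a^{2} + t^{2}\right)^{2}} \, dt = \frac{2 \pi}{a^{2}},$$
so $\int_{0}^{\infty} - \frac{4}{\left(a^{2} + t^{2}\right)^{2}} \, dt = - \frac{\pi}{a^{3}}$.

Repeating — each differentiation of $1/(t^2+a^2)^j$ produces $-2ja/(t^2+a^2)^{j+1}$ — and dividing through by $-2ja$ at each step yields, after $2$ differentiations in total,
$$\int_{0}^{\infty} - \frac{4}{\left(a^{2} + t^{2}\right)^{3}} \, dt = - \frac{3 \pi}{4 a^{5}}.$$

Setting $a = \frac{1}{4}$:
$$I = - 768 \pi.$$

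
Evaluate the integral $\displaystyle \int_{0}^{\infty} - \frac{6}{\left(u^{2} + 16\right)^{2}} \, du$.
$- \frac{3 \pi}{128}$

Start from the standard arctangent integral
$$J(a) = \int_{0}^{\infty} - \frac{6}{a^{2} + u^{2}} \, du = - \frac{3 \pi}{a}.$$

Differentiating under the integral sign with respect to $a$,
$$\frac{dJ}{da} = \int_{0}^{\infty} \frac{12 a}{\left(a^{2} + u^{2}\right)^{2}} \, du = \frac{3 \pi}{a^{2}},$$
so $\int_{0}^{\infty} - \frac{6}{\left(a^{2} + u^{2}\right)^{2}} \, du = - \frac{3 \pi}{2 a^{3}}$.

Setting $a = 4$:
$$I = - \frac{3 \pi}{128}.$$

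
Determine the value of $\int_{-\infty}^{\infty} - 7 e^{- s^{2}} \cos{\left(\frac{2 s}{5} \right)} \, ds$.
$- \frac{7 \sqrt{\pi}}{e^{\frac{1}{25}}}$

Treat the cosine frequency as a parameter and define $I(b) = \int_{-\infty}^{\infty} - 7 e^{- s^{2}} \cos{\left(b s \right)} \, ds$.

Differentiating under the integral sign,
$$I'(b) = \int_{-\infty}^{\infty} 7 s e^{- s^{2}} \sin{\left(b s \right)} \, ds.$$

Integrate $\int_{-\infty}^{\infty} s \sin(b s)\, e^{- s^{2}}\, ds$ by parts with $u = \sin(b s)$ and $dv = s\, e^{- s^{2}}\, ds$, giving $v = - \frac{e^{- s^{2}}}{2}$. The boundary term vanishes and
$$\int_{-\infty}^{\infty} s \sin(b s)\, e^{- s^{2}}\, ds = \frac{b}{2} \int_{-\infty}^{\infty} \cos(b s)\, e^{- s^{2}}\, ds,$$
so $I'(b) = - \frac{b}{2}\, I(b)$.

This is a separable first-order ODE; solving with the initial condition $I(0) = \int_{-\infty}^{\infty} - 7 e^{- s^{2}}\,ds = - 7 \sqrt{\pi}$ gives
$$I(b) = - 7 \sqrt{\pi} e^{- \frac{b^{2}}{4}}.$$

Setting $b = \frac{2}{5}$:
$$I = - \frac{7 \sqrt{\pi}}{e^{\frac{1}{25}}}.$$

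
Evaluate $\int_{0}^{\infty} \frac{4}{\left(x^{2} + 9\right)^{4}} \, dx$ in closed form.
$\frac{5 \pi}{17496}$

Start from the standard arctangent integral
$$J(a) = \int_{0}^{\infty} \frac{4}{a^{2} + x^{2}} \, dx = \frac{2 \pi}{a}.$$

Differentiating under the integral sign with respect to $a$,
$$\frac{dJ}{da} = \int_{0}^{\infty} - \frac{8 a}{\left(a^{2} + x^{2}\right)^{2}} \, dx = - \frac{2 \pi}{a^{2}},$$
so $\int_{0}^{\infty} \frac{4}{\left(a^{2} + x^{2}\right)^{2}} \, dx = \frac{\pi}{a^{3}}$.

Repeating — each differentiation of $1/(x^2+a^2)^j$ produces $-2ja/(x^2+a^2)^{j+1}$ — and dividing through by $-2ja$ at each step yields, after $3$ differentiations in total,
$$\int_{0}^{\infty} \frac{4}{\left(a^{2} + x^{2}\right)^{4}} \, dx = \frac{5 \pi}{8 a^{7}}.$$

Setting $a = 3$:
$$I = \frac{5 \pi}{17496}.$$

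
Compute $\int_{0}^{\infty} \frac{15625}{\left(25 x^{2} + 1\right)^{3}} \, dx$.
$\frac{9375 \pi}{16}$

Recall the elementary integral
$$J(a) = \int_{0}^{\infty} \frac{1}{a^{2} + x^{2}} \, dx = \frac{\pi}{2 a}.$$

Differentiating under the integral sign with respect to $a$,
$$\frac{dJ}{da} = \int_{0}^{\infty} - \frac{2 a}{\left(a^{2} + x^{2}\right)^{2}} \, dx = - \frac{\pi}{2 a^{2}},$$
so $\int_{0}^{\infty} \frac{1}{\left(a^{2} + x^{2}\right)^{2}} \, dx = \frac{\pi}{4 a^{3}}$.

Repeating — each differentiation of $1/(x^2+a^2)^j$ produces $-2ja/(x^2+a^2)^{j+1}$ — and dividing through by $-2ja$ at each step yields, after $2$ differentiations in total,
$$\int_{0}^{\infty} \frac{1}{\left(a^{2} + x^{2}\right)^{3}} \, dx = \frac{3 \pi}{16 a^{5}}.$$

Setting $a = \frac{1}{5}$:
$$I = \frac{9375 \pi}{16}.$$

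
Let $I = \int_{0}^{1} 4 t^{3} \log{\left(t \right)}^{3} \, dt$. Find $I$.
$- \frac{3}{32}$

Start from the elementary integral
$$J(a) = \int_{0}^{1} 4 t^{a} \, dt = \frac{4}{a + 1}.$$

Differentiating under the integral sign brings down a factor of $\ln t$:
$$\frac{dJ}{da} = \int_{0}^{1} 4 t^{a} \log{\left(t \right)} \, dt = - \frac{4}{\left(a + 1\right)^{2}}.$$

Repeating $3$ times in total — each differentiation brings down another $\ln t$ — gives
$$\frac{d^{3}J}{da^{3}} = \int_{0}^{1} 4 t^{a} \log{\left(t \right)}^{3} \, dt = - \frac{24}{\left(a + 1\right)^{4}},$$
and the integrand here is exactly the target integrand, so $I = - \frac{24}{\left(a + 1\right)^{4}}$.

Setting $a = 3$:
$$I = - \frac{3}{32}.$$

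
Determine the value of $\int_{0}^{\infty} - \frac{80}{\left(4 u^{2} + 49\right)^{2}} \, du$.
$- \frac{10 \pi}{343}$

Recall the elementary integral
$$J(a) = \int_{0}^{\infty} - \frac{5}{a^{2} + u^{2}} \, du = - \frac{5 \pi}{2 a}.$$

Differentiating under the integral sign with respect to $a$,
$$\frac{dJ}{da} = \int_{0}^{\infty} \frac{10 a}{\left(a^{2} + u^{2}\right)^{2}} \, du = \frac{5 \pi}{2 a^{2}},$$
so $\int_{0}^{\infty} - \frac{5}{\left(a^{2} + u^{2}\right)^{2}} \, du = - \frac{5 \pi}{4 a^{3}}$.

Setting $a = \frac{7}{2}$:
$$I = - \frac{10 \pi}{343}.$$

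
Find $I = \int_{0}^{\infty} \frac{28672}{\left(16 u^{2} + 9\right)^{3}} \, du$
$\frac{448 \pi}{81}$

Start from the standard arctangent integral
$$J(a) = \int_{0}^{\infty} \frac{7}{a^{2} + u^{2}} \, du = \frac{7 \pi}{2 a}.$$

Differentiating under the integral sign with respect to $a$,
$$\frac{dJ}{da} = \int_{0}^{\infty} - \frac{14 a}{\left(a^{2} + u^{2}\right)^{2}} \, du = - \frac{7 \pi}{2 a^{2}},$$
so $\int_{0}^{\infty} \frac{7}{\left(a^{2} + u^{2}\right)^{2}} \, du = \frac{7 \pi}{4 a^{3}}$.

Repeating — each differentiation of $1/(u^2+a^2)^j$ produces $-2ja/(u^2+a^2)^{j+1}$ — and dividing through by $-2ja$ at each step yields, after $2$ differentiations in total,
$$\int_{0}^{\infty} \frac{7}{\left(a^{2} + u^{2}\right)^{3}} \, du = \frac{21 \pi}{16 a^{5}}.$$

Setting $a = \frac{3}{4}$:
$$I = \frac{448 \pi}{81}.$$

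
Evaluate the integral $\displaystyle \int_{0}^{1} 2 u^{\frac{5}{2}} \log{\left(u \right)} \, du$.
$- \frac{8}{49}$

Consider the simpler parametrised integral
$$J(a) = \int_{0}^{1} 2 u^{a} \, du = \frac{2}{a + 1}.$$

Differentiating under the integral sign brings down a factor of $\ln u$:
$$\frac{dJ}{da} = \int_{0}^{1} 2 u^{a} \log{\left(u \right)} \, du = - \frac{2}{\left(a + 1\right)^{2}}.$$

The integral on the left is $I$, so $I = - \frac{2}{\left(a + 1\right)^{2}}$.

Setting $a = \frac{5}{2}$:
$$I = - \frac{8}{49}.$$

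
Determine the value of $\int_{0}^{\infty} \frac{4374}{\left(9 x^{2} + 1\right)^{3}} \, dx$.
$\frac{2187 \pi}{8}$

Start from the standard arctangent integral
$$J(a) = \int_{0}^{\infty} \frac{6}{a^{2} + x^{2}} \, dx = \frac{3 \pi}{a}.$$

Differentiating under the integral sign with respect to $a$,
$$\frac{dJ}{da} = \int_{0}^{\infty} - \frac{12 a}{\left(a^{2} + x^{2}\right)^{2}} \, dx = - \frac{3 \pi}{a^{2}},$$
so $\int_{0}^{\infty} \frac{6}{\left(a^{2} + x^{2}\right)^{2}} \, dx = \frac{3 \pi}{2 a^{3}}$.

Repeating — each differentiation of $1/(x^2+a^2)^j$ produces $-2ja/(x^2+a^2)^{j+1}$ — and dividing through by $-2ja$ at each step yields, after $2$ differentiations in total,
$$\int_{0}^{\infty} \frac{6}{\left(a^{2} + x^{2}\right)^{3}} \, dx = \frac{9 \pi}{8 a^{5}}.$$

Setting $a = \frac{1}{3}$:
$$I = \frac{2187 \pi}{8}.$$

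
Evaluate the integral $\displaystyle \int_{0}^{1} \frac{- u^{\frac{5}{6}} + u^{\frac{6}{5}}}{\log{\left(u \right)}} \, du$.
$- \log{\left(5 \right)} + \log{\left(6 \right)}$

Introduce a parameter $a$ in the exponent: let $I(a) = \int_{0}^{1} \frac{u^{\frac{6}{5}} - u^{a}}{\log{\left(u \right)}} \, du$.

Since $\dfrac{\partial}{\partial a}\,u^{a} = u^{a} \ln u$, the $\ln u$ in the denominator cancels and
$$\frac{dI}{da} = \int_{0}^{1} -1 u^{a} \, du = -1 \left[\frac{u^{a+1}}{a+1}\right]_0^1 = - \frac{1}{a + 1}.$$

Integrating with respect to $a$ gives $I(a) = - \log{\left(\frac{5 a}{11} + \frac{5}{11} \right)} + C$.

At $a = \frac{6}{5}$ the integrand is identically $0$, so $I(\frac{6}{5}) = 0$. The closed form gives $0$, hence $C = 0$.

Setting $a = \frac{5}{6}$:
$$I = - \log{\left(5 \right)} + \log{\left(6 \right)}.$$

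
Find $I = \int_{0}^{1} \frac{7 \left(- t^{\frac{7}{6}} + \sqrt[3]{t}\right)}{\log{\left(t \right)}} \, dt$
$- \log{\left(\frac{62748517}{2097152} \right)}$

Consider the one-parameter family: let $I(a) = \int_{0}^{1} \frac{7 \left(\sqrt[3]{t} - t^{a}\right)}{\log{\left(t \right)}} \, dt$.

Since $\dfrac{\partial}{\partial a}\,t^{a} = t^{a} \ln t$, the $\ln t$ in the denominator cancels and
$$\frac{dI}{da} = \int_{0}^{1} -7 t^{a} \, dt = -7 \left[\frac{t^{a+1}}{a+1}\right]_0^1 = - \frac{7}{a + 1}.$$

Integrating with respect to $a$ gives $I(a) = - \log{\left(\frac{2187 \left(a + 1\right)^{7}}{16384} \right)} + C$.

At $a = \frac{1}{3}$ the integrand is identically $0$, so $I(\frac{1}{3}) = 0$. The closed form gives $0$, hence $C = 0$.

Setting $a = \frac{7}{6}$:
$$I = - \log{\left(\frac{62748517}{2097152} \right)}.$$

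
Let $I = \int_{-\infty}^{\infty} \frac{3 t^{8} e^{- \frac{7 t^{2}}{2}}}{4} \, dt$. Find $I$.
$\frac{45 \sqrt{14} \sqrt{\pi}}{9604}$

Consider the simpler parametrised integral
$$J(a) = \int_{-\infty}^{\infty} \frac{3 e^{- a t^{2}}}{4} \, dt = \frac{3 \sqrt{\pi}}{4 \sqrt{a}}.$$

Differentiating under the integral sign brings down a factor of $(-t^2)$:
$$\frac{dJ}{da} = \int_{-\infty}^{\infty} - \frac{3 t^{2} e^{- a t^{2}}}{4} \, dt = - \frac{3 \sqrt{\pi}}{8 a^{\frac{3}{2}}}.$$

Repeating $4$ times in total — each differentiation brings down another $(-t^2)$ — gives
$$\frac{d^{4}J}{da^{4}} = \int_{-\infty}^{\infty} \frac{3 t^{8} e^{- a t^{2}}}{4} \, dt = \frac{315 \sqrt{\pi}}{64 a^{\frac{9}{2}}},$$
and the integrand here is exactly the target integrand, so $I = \frac{315 \sqrt{\pi}}{64 a^{\frac{9}{2}}}$.

Setting $a = \frac{7}{2}$:
$$I = \frac{45 \sqrt{14} \sqrt{\pi}}{9604}.$$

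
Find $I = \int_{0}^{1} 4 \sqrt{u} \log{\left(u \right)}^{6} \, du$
$\frac{40960}{243}$

Consider the simpler parametrised integral
$$J(a) = \int_{0}^{1} 4 u^{a} \, du = \frac{4}{a + 1}.$$

Differentiating under the integral sign brings down a factor of $\ln u$:
$$\frac{dJ}{da} = \int_{0}^{1} 4 u^{a} \log{\left(u \right)} \, du = - \frac{4}{\left(a + 1\right)^{2}}.$$

Repeating $6$ times in total — each differentiation brings down another $\ln u$ — gives
$$\frac{d^{6}J}{da^{6}} = \int_{0}^{1} 4 u^{a} \log{\left(u \right)}^{6} \, du = \frac{2880}{\left(a + 1\right)^{7}},$$
and the integrand here is exactly the target integrand, so $I = \frac{2880}{\left(a + 1\right)^{7}}$.

Setting $a = \frac{1}{2}$:
$$I = \frac{40960}{243}.$$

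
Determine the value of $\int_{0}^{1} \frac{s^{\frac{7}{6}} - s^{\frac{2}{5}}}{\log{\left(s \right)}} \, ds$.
$\log{\left(\frac{65}{42} \right)}$

Introduce a parameter $a$ in the exponent: let $I(a) = \int_{0}^{1} \frac{- s^{\frac{2}{5}} + s^{a}}{\log{\left(s \right)}} \, ds$.

Since $\dfrac{\partial}{\partial a}\,s^{a} = s^{a} \ln s$, the $\ln s$ in the denominator cancels and
$$\frac{dI}{da} = \int_{0}^{1} s^{a} \, ds = \left[\frac{s^{a+1}}{a+1}\right]_0^1 = \frac{1}{a + 1}.$$

Integrating with respect to $a$ gives $I(a) = \log{\left(\frac{5 a}{7} + \frac{5}{7} \right)} + C$.

At $a = \frac{2}{5}$ the integrand is identically $0$, so $I(\frac{2}{5}) = 0$. The closed form gives $0$, hence $C = 0$.

Setting $a = \frac{7}{6}$:
$$I = \log{\left(\frac{65}{42} \right)}.$$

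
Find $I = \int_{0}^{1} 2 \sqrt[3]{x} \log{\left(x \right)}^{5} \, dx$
$- \frac{10935}{256}$

Begin with the known integral
$$J(a) = \int_{0}^{1} 2 x^{a} \, dx = \frac{2}{a + 1}.$$

Differentiating under the integral sign brings down a factor of $\ln x$:
$$\frac{dJ}{da} = \int_{0}^{1} 2 x^{a} \log{\left(x \right)} \, dx = - \frac{2}{\left(a + 1\right)^{2}}.$$

Repeating $5$ times in total — each differentiation brings down another $\ln x$ — gives
$$\frac{d^{5}J}{da^{5}} = \int_{0}^{1} 2 x^{a} \log{\left(x \right)}^{5} \, dx = - \frac{240}{\left(a + 1\right)^{6}},$$
and the integrand here is exactly the target integrand, so $I = - \frac{240}{\left(a + 1\right)^{6}}$.

Setting $a = \frac{1}{3}$:
$$I = - \frac{10935}{256}.$$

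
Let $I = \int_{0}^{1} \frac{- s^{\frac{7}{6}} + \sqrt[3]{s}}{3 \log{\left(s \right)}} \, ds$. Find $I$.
$- \frac{\log{\left(13 \right)}}{3} + \log{\left(2 \right)}$

Replace the exponent $\frac{7}{6}$ by a parameter $a$: let $I(a) = \int_{0}^{1} \frac{\sqrt[3]{s} - s^{a}}{3 \log{\left(s \right)}} \, ds$.

Since $\dfrac{\partial}{\partial a}\,s^{a} = s^{a} \ln s$, the $\ln s$ in the denominator cancels and
$$\frac{dI}{da} = \int_{0}^{1} - \frac{1}{3} s^{a} \, ds = - \frac{1}{3} \left[\frac{s^{a+1}}{a+1}\right]_0^1 = - \frac{1}{3 a + 3}.$$

Integrating with respect to $a$ gives $I(a) = - \frac{\log{\left(a + 1 \right)}}{3} - \frac{\log{\left(6 \right)}}{3} + \log{\left(2 \right)} + C$.

At $a = \frac{1}{3}$ the integrand is identically $0$, so $I(\frac{1}{3}) = 0$. The closed form gives $0$, hence $C = 0$.

Setting $a = \frac{7}{6}$:
$$I = - \frac{\log{\left(13 \right)}}{3} + \log{\left(2 \right)}.$$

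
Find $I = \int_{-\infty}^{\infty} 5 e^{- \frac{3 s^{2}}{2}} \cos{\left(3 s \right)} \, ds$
$\frac{5 \sqrt{6} \sqrt{\pi}}{3 e^{\frac{3}{2}}}$

Define $I(b) = \int_{-\infty}^{\infty} 5 e^{- \frac{3 s^{2}}{2}} \cos{\left(b s \right)} \, ds$.

Differentiating under the integral sign,
$$I'(b) = \int_{-\infty}^{\infty} - 5 s e^{- \frac{3 s^{2}}{2}} \sin{\left(b s \right)} \, ds.$$

Integrate $\int_{-\infty}^{\infty} s \sin(b s)\, e^{- \frac{3 s^{2}}{2}}\, ds$ by parts with $u = \sin(b s)$ and $dv = s\, e^{- \frac{3 s^{2}}{2}}\, ds$, giving $v = - \frac{e^{- \frac{3 s^{2}}{2}}}{3}$. The boundary term vanishes and
$$\int_{-\infty}^{\infty} s \sin(b s)\, e^{- \frac{3 s^{2}}{2}}\, ds = \frac{b}{3} \int_{-\infty}^{\infty} \cos(b s)\, e^{- \frac{3 s^{2}}{2}}\, ds,$$
so $I'(b) = - \frac{b}{3}\, I(b)$.

This is a separable first-order ODE; solving with the initial condition $I(0) = \int_{-\infty}^{\infty} 5 e^{- \frac{3 s^{2}}{2}}\,ds = \frac{5 \sqrt{6} \sqrt{\pi}}{3}$ gives
$$I(b) = \frac{5 \sqrt{6} \sqrt{\pi} e^{- \frac{b^{2}}{6}}}{3}.$$

Setting $b = 3$:
$$I = \frac{5 \sqrt{6} \sqrt{\pi}}{3 e^{\frac{3}{2}}}.$$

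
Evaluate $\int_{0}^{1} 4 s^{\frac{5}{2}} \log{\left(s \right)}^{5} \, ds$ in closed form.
$- \frac{30720}{117649}$

Begin with the known integral
$$J(a) = \int_{0}^{1} 4 s^{a} \, ds = \frac{4}{a + 1}.$$

Differentiating under the integral sign brings down a factor of $\ln s$:
$$\frac{dJ}{da} = \int_{0}^{1} 4 s^{a} \log{\left(s \right)} \, ds = - \frac{4}{\left(a + 1\right)^{2}}.$$

Repeating $5$ times in total — each differentiation brings down another $\ln s$ — gives
$$\frac{d^{5}J}{da^{5}} = \int_{0}^{1} 4 s^{a} \log{\left(s \right)}^{5} \, ds = - \frac{480}{\left(a + 1\right)^{6}},$$
and the integrand here is exactly the target integrand, so $I = - \frac{480}{\left(a + 1\right)^{6}}$.

Setting $a = \frac{5}{2}$:
$$I = - \frac{30720}{117649}.$$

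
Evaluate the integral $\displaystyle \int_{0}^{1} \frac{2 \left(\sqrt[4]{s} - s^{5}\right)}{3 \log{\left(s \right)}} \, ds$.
$- \log{\left(\frac{4 \cdot 3^{\frac{2}{3}} \sqrt[3]{5}}{5} \right)}$

Consider the one-parameter family: let $I(a) = \int_{0}^{1} \frac{2 \left(\sqrt[4]{s} - s^{a}\right)}{3 \log{\left(s \right)}} \, ds$.

Since $\dfrac{\partial}{\partial a}\,s^{a} = s^{a} \ln s$, the $\ln s$ in the denominator cancels and
$$\frac{dI}{da} = \int_{0}^{1} - \frac{2}{3} s^{a} \, ds = - \frac{2}{3} \left[\frac{s^{a+1}}{a+1}\right]_0^1 = - \frac{2}{3 a + 3}.$$

Integrating with respect to $a$ gives $I(a) = - \log{\left(\frac{2 \sqrt[3]{10} \left(a + 1\right)^{\frac{2}{3}}}{5} \right)} + C$.

At $a = \frac{1}{4}$ the integrand is identically $0$, so $I(\frac{1}{4}) = 0$. The closed form gives $0$, hence $C = 0$.

Setting $a = 5$:
$$I = - \log{\left(\frac{4 \cdot 3^{\frac{2}{3}} \sqrt[3]{5}}{5} \right)}.$$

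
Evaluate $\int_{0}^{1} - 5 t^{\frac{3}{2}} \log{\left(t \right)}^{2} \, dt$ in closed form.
$- \frac{16}{25}$

Start from the elementary integral
$$J(a) = \int_{0}^{1} - 5 t^{a} \, dt = - \frac{5}{a + 1}.$$

Differentiating under the integral sign brings down a factor of $\ln t$:
$$\frac{dJ}{da} = \int_{0}^{1} - 5 t^{a} \log{\left(t \right)} \, dt = \frac{5}{\left(a + 1\right)^{2}}.$$

Repeating twice in total — each differentiation brings down another $\ln t$ — gives
$$\frac{d^{2}J}{da^{2}} = \int_{0}^{1} - 5 t^{a} \log{\left(t \right)}^{2} \, dt = - \frac{10}{\left(a + 1\right)^{3}},$$
and the integrand here is exactly the target integrand, so $I = - \frac{10}{\left(a + 1\right)^{3}}$.

Setting $a = \frac{3}{2}$:
$$I = - \frac{16}{25}.$$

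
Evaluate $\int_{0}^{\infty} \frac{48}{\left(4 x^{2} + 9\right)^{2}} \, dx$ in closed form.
$\frac{2 \pi}{9}$

Recall the elementary integral
$$J(a) = \int_{0}^{\infty} \frac{3}{a^{2} + x^{2}} \, dx = \frac{3 \pi}{2 a}.$$

Differentiating under the integral sign with respect to $a$,
$$\frac{dJ}{da} = \int_{0}^{\infty} - \frac{6 a}{\left(a^{2} + x^{2}\right)^{2}} \, dx = - \frac{3 \pi}{2 a^{2}},$$
so $\int_{0}^{\infty} \frac{3}{\left(a^{2} + x^{2}\right)^{2}} \, dx = \frac{3 \pi}{4 a^{3}}$.

Setting $a = \frac{3}{2}$:
$$I = \frac{2 \pi}{9}.$$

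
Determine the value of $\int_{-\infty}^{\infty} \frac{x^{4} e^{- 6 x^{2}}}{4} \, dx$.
$\frac{\sqrt{6} \sqrt{\pi}}{1152}$

Begin with the known integral
$$J(a) = \int_{-\infty}^{\infty} \frac{e^{- a x^{2}}}{4} \, dx = \frac{\sqrt{\pi}}{4 \sqrt{a}}.$$

Differentiating under the integral sign brings down a factor of $(-x^2)$:
$$\frac{dJ}{da} = \int_{-\infty}^{\infty} - \frac{x^{2} e^{- a x^{2}}}{4} \, dx = - \frac{\sqrt{\pi}}{8 a^{\frac{3}{2}}}.$$

Repeating twice in total — each differentiation brings down another $(-x^2)$ — gives
$$\frac{d^{2}J}{da^{2}} = \int_{-\infty}^{\infty} \frac{x^{4} e^{- a x^{2}}}{4} \, dx = \frac{3 \sqrt{\pi}}{16 a^{\frac{5}{2}}},$$
and the integrand here is exactly the target integrand, so $I = \frac{3 \sqrt{\pi}}{16 a^{\frac{5}{2}}}$.

Setting $a = 6$:
$$I = \frac{\sqrt{6} \sqrt{\pi}}{1152}.$$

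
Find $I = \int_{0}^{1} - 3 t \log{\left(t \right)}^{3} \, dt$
$\frac{9}{8}$

Begin with the known integral
$$J(a) = \int_{0}^{1} - 3 t^{a} \, dt = - \frac{3}{a + 1}.$$

Differentiating under the integral sign brings down a factor of $\ln t$:
$$\frac{dJ}{da} = \int_{0}^{1} - 3 t^{a} \log{\left(t \right)} \, dt = \frac{3}{\left(a + 1\right)^{2}}.$$

Repeating $3$ times in total — each differentiation brings down another $\ln t$ — gives
$$\frac{d^{3}J}{da^{3}} = \int_{0}^{1} - 3 t^{a} \log{\left(t \right)}^{3} \, dt = \frac{18}{\left(a + 1\right)^{4}},$$
and the integrand here is exactly the target integrand, so $I = \frac{18}{\left(a + 1\right)^{4}}$.

Setting $a = 1$:
$$I = \frac{9}{8}.$$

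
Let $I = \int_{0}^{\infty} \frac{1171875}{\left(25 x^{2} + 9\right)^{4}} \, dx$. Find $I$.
$\frac{390625 \pi}{23328}$

Recall the elementary integral
$$J(a) = \int_{0}^{\infty} \frac{3}{a^{2} + x^{2}} \, dx = \frac{3 \pi}{2 a}.$$

Differentiating under the integral sign with respect to $a$,
$$\frac{dJ}{da} = \int_{0}^{\infty} - \frac{6 a}{\left(a^{2} + x^{2}\right)^{2}} \, dx = - \frac{3 \pi}{2 a^{2}},$$
so $\int_{0}^{\infty} \frac{3}{\left(a^{2} + x^{2}\right)^{2}} \, dx = \frac{3 \pi}{4 a^{3}}$.

Repeating — each differentiation of $1/(x^2+a^2)^j$ produces $-2ja/(x^2+a^2)^{j+1}$ — and dividing through by $-2ja$ at each step yields, after $3$ differentiations in total,
$$\int_{0}^{\infty} \frac{3}{\left(a^{2} + x^{2}\right)^{4}} \, dx = \frac{15 \pi}{32 a^{7}}.$$

Setting $a = \frac{3}{5}$:
$$I = \frac{390625 \pi}{23328}.$$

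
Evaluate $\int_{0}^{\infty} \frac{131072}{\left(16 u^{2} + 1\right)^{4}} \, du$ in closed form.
$5120 \pi$

Begin with the known result
$$J(a) = \int_{0}^{\infty} \frac{2}{a^{2} + u^{2}} \, du = \frac{\pi}{a}.$$

Differentiating under the integral sign with respect to $a$,
$$\frac{dJ}{da} = \int_{0}^{\infty} - \frac{4 a}{\left(a^{2} + u^{2}\right)^{2}} \, du = - \frac{\pi}{a^{2}},$$
so $\int_{0}^{\infty} \frac{2}{\left(a^{2} + u^{2}\right)^{2}} \, du = \frac{\pi}{2 a^{3}}$.

Repeating — each differentiation of $1/(u^2+a^2)^j$ produces $-2ja/(u^2+a^2)^{j+1}$ — and dividing through by $-2ja$ at each step yields, after $3$ differentiations in total,
$$\int_{0}^{\infty} \frac{2}{\left(a^{2} + u^{2}\right)^{4}} \, du = \frac{5 \pi}{16 a^{7}}.$$

Setting $a = \frac{1}{4}$:
$$I = 5120 \pi.$$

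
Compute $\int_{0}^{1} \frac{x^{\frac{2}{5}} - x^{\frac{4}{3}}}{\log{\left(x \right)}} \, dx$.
$\log{\left(\frac{3}{5} \right)}$

Consider the one-parameter family: let $I(a) = \int_{0}^{1} \frac{- x^{\frac{4}{3}} + x^{a}}{\log{\left(x \right)}} \, dx$.

Since $\dfrac{\partial}{\partial a}\,x^{a} = x^{a} \ln x$, the $\ln x$ in the denominator cancels and
$$\frac{dI}{da} = \int_{0}^{1} x^{a} \, dx = \left[\frac{x^{a+1}}{a+1}\right]_0^1 = \frac{1}{a + 1}.$$

Integrating with respect to $a$ gives $I(a) = \log{\left(\frac{3 a}{7} + \frac{3}{7} \right)} + C$.

At $a = \frac{4}{3}$ the integrand is identically $0$, so $I(\frac{4}{3}) = 0$. The closed form gives $0$, hence $C = 0$.

Setting $a = \frac{2}{5}$:
$$I = \log{\left(\frac{3}{5} \right)}.$$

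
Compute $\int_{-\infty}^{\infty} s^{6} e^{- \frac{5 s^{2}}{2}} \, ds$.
$\frac{3 \sqrt{10} \sqrt{\pi}}{125}$

Begin with the known integral
$$J(a) = \int_{-\infty}^{\infty} e^{- a s^{2}} \, ds = \frac{\sqrt{\pi}}{\sqrt{a}}.$$

Differentiating under the integral sign brings down a factor of $(-s^2)$:
$$\frac{dJ}{da} = \int_{-\infty}^{\infty} - s^{2} e^{- a s^{2}} \, ds = - \frac{\sqrt{\pi}}{2 a^{\frac{3}{2}}}.$$

Repeating $3$ times in total — each differentiation brings down another $(-s^2)$ — gives
$$\frac{d^{3}J}{da^{3}} = \int_{-\infty}^{\infty} - s^{6} e^{- a s^{2}} \, ds = - \frac{15 \sqrt{\pi}}{8 a^{\frac{7}{2}}},$$
and the integrand here is $(-1)^{3}$ times the target integrand, so $I = (-1)^{3}\,\frac{d^{3}J}{da^{3}} = \frac{15 \sqrt{\pi}}{8 a^{\frac{7}{2}}}$.

Setting $a = \frac{5}{2}$:
$$I = \frac{3 \sqrt{10} \sqrt{\pi}}{125}.$$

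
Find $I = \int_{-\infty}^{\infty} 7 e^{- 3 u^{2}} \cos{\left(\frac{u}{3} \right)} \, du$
$\frac{7 \sqrt{3} \sqrt{\pi}}{3 e^{\frac{1}{108}}}$

Define $I(b) = \int_{-\infty}^{\infty} 7 e^{- 3 u^{2}} \cos{\left(b u \right)} \, du$.

Differentiating under the integral sign,
$$I'(b) = \int_{-\infty}^{\infty} - 7 u e^{- 3 u^{2}} \sin{\left(b u \right)} \, du.$$

Integrate $\int_{-\infty}^{\infty} u \sin(b u)\, e^{- 3 u^{2}}\, du$ by parts with $w = \sin(b u)$ and $dv = u\, e^{- 3 u^{2}}\, du$, giving $v = - \frac{e^{- 3 u^{2}}}{6}$. The boundary term vanishes and
$$\int_{-\infty}^{\infty} u \sin(b u)\, e^{- 3 u^{2}}\, du = \frac{b}{6} \int_{-\infty}^{\infty} \cos(b u)\, e^{- 3 u^{2}}\, du,$$
so $I'(b) = - \frac{b}{6}\, I(b)$.

This is a separable first-order ODE; solving with the initial condition $I(0) = \int_{-\infty}^{\infty} 7 e^{- 3 u^{2}}\,du = \frac{7 \sqrt{3} \sqrt{\pi}}{3}$ gives
$$I(b) = \frac{7 \sqrt{3} \sqrt{\pi} e^{- \frac{b^{2}}{12}}}{3}.$$

Setting $b = \frac{1}{3}$:
$$I = \frac{7 \sqrt{3} \sqrt{\pi}}{3 e^{\frac{1}{108}}}.$$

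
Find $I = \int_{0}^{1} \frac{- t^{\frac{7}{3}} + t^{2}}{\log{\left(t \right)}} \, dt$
$\log{\left(\frac{9}{10} \right)}$

Replace the exponent $2$ by a parameter $a$: let $I(a) = \int_{0}^{1} \frac{- t^{\frac{7}{3}} + t^{a}}{\log{\left(t \right)}} \, dt$.

Since $\dfrac{\partial}{\partial a}\,t^{a} = t^{a} \ln t$, the $\ln t$ in the denominator cancels and
$$\frac{dI}{da} = \int_{0}^{1} t^{a} \, dt = \left[\frac{t^{a+1}}{a+1}\right]_0^1 = \frac{1}{a + 1}.$$

Integrating with respect to $a$ gives $I(a) = \log{\left(\frac{3 a}{10} + \frac{3}{10} \right)} + C$.

At $a = \frac{7}{3}$ the integrand is identically $0$, so $I(\frac{7}{3}) = 0$. The closed form gives $0$, hence $C = 0$.

Setting $a = 2$:
$$I = \log{\left(\frac{9}{10} \right)}.$$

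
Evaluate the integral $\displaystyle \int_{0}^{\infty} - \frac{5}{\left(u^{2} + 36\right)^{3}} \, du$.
$- \frac{5 \pi}{41472}$

Recall the elementary integral
$$J(a) = \int_{0}^{\infty} - \frac{5}{a^{2} + u^{2}} \, du = - \frac{5 \pi}{2 a}.$$

Differentiating under the integral sign with respect to $a$,
$$\frac{dJ}{da} = \int_{0}^{\infty} \frac{10 a}{\left(a^{2} + u^{2}\right)^{2}} \, du = \frac{5 \pi}{2 a^{2}},$$
so $\int_{0}^{\infty} - \frac{5}{\left(a^{2} + u^{2}\right)^{2}} \, du = - \frac{5 \pi}{4 a^{3}}$.

Repeating — each differentiation of $1/(u^2+a^2)^j$ produces $-2ja/(u^2+a^2)^{j+1}$ — and dividing through by $-2ja$ at each step yields, after $2$ differentiations in total,
$$\int_{0}^{\infty} - \frac{5}{\left(a^{2} + u^{2}\right)^{3}} \, du = - \frac{15 \pi}{16 a^{5}}.$$

Setting $a = 6$:
$$I = - \frac{5 \pi}{41472}.$$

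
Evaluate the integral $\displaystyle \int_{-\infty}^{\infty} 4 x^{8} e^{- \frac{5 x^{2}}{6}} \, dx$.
$\frac{6804 \sqrt{30} \sqrt{\pi}}{625}$

Begin with the known integral
$$J(a) = \int_{-\infty}^{\infty} 4 e^{- a x^{2}} \, dx = \frac{4 \sqrt{\pi}}{\sqrt{a}}.$$

Differentiating under the integral sign brings down a factor of $(-x^2)$:
$$\frac{dJ}{da} = \int_{-\infty}^{\infty} - 4 x^{2} e^{- a x^{2}} \, dx = - \frac{2 \sqrt{\pi}}{a^{\frac{3}{2}}}.$$

Repeating $4$ times in total — each differentiation brings down another $(-x^2)$ — gives
$$\frac{d^{4}J}{da^{4}} = \int_{-\infty}^{\infty} 4 x^{8} e^{- a x^{2}} \, dx = \frac{105 \sqrt{\pi}}{4 a^{\frac{9}{2}}},$$
and the integrand here is exactly the target integrand, so $I = \frac{105 \sqrt{\pi}}{4 a^{\frac{9}{2}}}$.

Setting $a = \frac{5}{6}$:
$$I = \frac{6804 \sqrt{30} \sqrt{\pi}}{625}.$$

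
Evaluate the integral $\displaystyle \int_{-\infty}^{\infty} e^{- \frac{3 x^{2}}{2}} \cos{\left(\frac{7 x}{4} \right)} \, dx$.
$\frac{\sqrt{6} \sqrt{\pi}}{3 e^{\frac{49}{96}}}$

Let $b$ denote the cosine frequency and define $I(b) = \int_{-\infty}^{\infty} e^{- \frac{3 x^{2}}{2}} \cos{\left(b x \right)} \, dx$.

Differentiating under the integral sign,
$$I'(b) = \int_{-\infty}^{\infty} - x e^{- \frac{3 x^{2}}{2}} \sin{\left(b x \right)} \, dx.$$

Integrate $\int_{-\infty}^{\infty} x \sin(b x)\, e^{- \frac{3 x^{2}}{2}}\, dx$ by parts with $u = \sin(b x)$ and $dv = x\, e^{- \frac{3 x^{2}}{2}}\, dx$, giving $v = - \frac{e^{- \frac{3 x^{2}}{2}}}{3}$. The boundary term vanishes and
$$\int_{-\infty}^{\infty} x \sin(b x)\, e^{- \frac{3 x^{2}}{2}}\, dx = \frac{b}{3} \int_{-\infty}^{\infty} \cos(b x)\, e^{- \frac{3 x^{2}}{2}}\, dx,$$
so $I'(b) = - \frac{b}{3}\, I(b)$.

This is a separable first-order ODE; solving with the initial condition $I(0) = \int_{-\infty}^{\infty} e^{- \frac{3 x^{2}}{2}}\,dx = \frac{\sqrt{6} \sqrt{\pi}}{3}$ gives
$$I(b) = \frac{\sqrt{6} \sqrt{\pi} e^{- \frac{b^{2}}{6}}}{3}.$$

Setting $b = \frac{7}{4}$:
$$I = \frac{\sqrt{6} \sqrt{\pi}}{3 e^{\frac{49}{96}}}.$$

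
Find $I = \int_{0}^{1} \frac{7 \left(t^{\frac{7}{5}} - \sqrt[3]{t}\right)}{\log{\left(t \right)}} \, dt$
$- \log{\left(\frac{78125}{4782969} \right)}$

Introduce a parameter $a$ in the exponent: let $I(a) = \int_{0}^{1} \frac{7 \left(t^{\frac{7}{5}} - t^{a}\right)}{\log{\left(t \right)}} \, dt$.

Since $\dfrac{\partial}{\partial a}\,t^{a} = t^{a} \ln t$, the $\ln t$ in the denominator cancels and
$$\frac{dI}{da} = \int_{0}^{1} -7 t^{a} \, dt = -7 \left[\frac{t^{a+1}}{a+1}\right]_0^1 = - \frac{7}{a + 1}.$$

Integrating with respect to $a$ gives $I(a) = - \log{\left(\frac{78125 \left(a + 1\right)^{7}}{35831808} \right)} + C$.

At $a = \frac{7}{5}$ the integrand is identically $0$, so $I(\frac{7}{5}) = 0$. The closed form gives $0$, hence $C = 0$.

Setting $a = \frac{1}{3}$:
$$I = - \log{\left(\frac{78125}{4782969} \right)}.$$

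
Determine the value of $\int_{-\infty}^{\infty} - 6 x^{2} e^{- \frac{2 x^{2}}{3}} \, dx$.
$- \frac{9 \sqrt{6} \sqrt{\pi}}{4}$

Begin with the known integral
$$J(a) = \int_{-\infty}^{\infty} - 6 e^{- a x^{2}} \, dx = - \frac{6 \sqrt{\pi}}{\sqrt{a}}.$$

Differentiating under the integral sign brings down a factor of $(-x^2)$:
$$\frac{dJ}{da} = \int_{-\infty}^{\infty} 6 x^{2} e^{- a x^{2}} \, dx = \frac{3 \sqrt{\pi}}{a^{\frac{3}{2}}}.$$

The integral on the left is $-I$, so $I = - \frac{3 \sqrt{\pi}}{a^{\frac{3}{2}}}$.

Setting $a = \frac{2}{3}$:
$$I = - \frac{9 \sqrt{6} \sqrt{\pi}}{4}.$$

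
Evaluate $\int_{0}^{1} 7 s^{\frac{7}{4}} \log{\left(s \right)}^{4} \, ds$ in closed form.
$\frac{172032}{161051}$

Consider the simpler parametrised integral
$$J(a) = \int_{0}^{1} 7 s^{a} \, ds = \frac{7}{a + 1}.$$

Differentiating under the integral sign brings down a factor of $\ln s$:
$$\frac{dJ}{da} = \int_{0}^{1} 7 s^{a} \log{\left(s \right)} \, ds = - \frac{7}{\left(a + 1\right)^{2}}.$$

Repeating $4$ times in total — each differentiation brings down another $\ln s$ — gives
$$\frac{d^{4}J}{da^{4}} = \int_{0}^{1} 7 s^{a} \log{\left(s \right)}^{4} \, ds = \frac{168}{\left(a + 1\right)^{5}},$$
and the integrand here is exactly the target integrand, so $I = \frac{168}{\left(a + 1\right)^{5}}$.

Setting $a = \frac{7}{4}$:
$$I = \frac{172032}{161051}.$$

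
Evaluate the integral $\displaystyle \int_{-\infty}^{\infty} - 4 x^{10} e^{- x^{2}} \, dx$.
$- \frac{945 \sqrt{\pi}}{8}$

Start from the elementary integral
$$J(a) = \int_{-\infty}^{\infty} - 4 e^{- a x^{2}} \, dx = - \frac{4 \sqrt{\pi}}{\sqrt{a}}.$$

Differentiating under the integral sign brings down a factor of $(-x^2)$:
$$\frac{dJ}{da} = \int_{-\infty}^{\infty} 4 x^{2} e^{- a x^{2}} \, dx = \frac{2 \sqrt{\pi}}{a^{\frac{3}{2}}}.$$

Repeating $5$ times in total — each differentiation brings down another $(-x^2)$ — gives
$$\frac{d^{5}J}{da^{5}} = \int_{-\infty}^{\infty} 4 x^{10} e^{- a x^{2}} \, dx = \frac{945 \sqrt{\pi}}{8 a^{\frac{11}{2}}},$$
and the integrand here is $(-1)^{5}$ times the target integrand, so $I = (-1)^{5}\,\frac{d^{5}J}{da^{5}} = - \frac{945 \sqrt{\pi}}{8 a^{\frac{11}{2}}}$.

Setting $a = 1$:
$$I = - \frac{945 \sqrt{\pi}}{8}.$$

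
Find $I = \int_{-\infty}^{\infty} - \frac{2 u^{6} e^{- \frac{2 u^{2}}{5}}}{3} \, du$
$- \frac{625 \sqrt{10} \sqrt{\pi}}{64}$

Begin with the known integral
$$J(a) = \int_{-\infty}^{\infty} - \frac{2 e^{- a u^{2}}}{3} \, du = - \frac{2 \sqrt{\pi}}{3 \sqrt{a}}.$$

Differentiating under the integral sign brings down a factor of $(-u^2)$:
$$\frac{dJ}{da} = \int_{-\infty}^{\infty} \frac{2 u^{2} e^{- a u^{2}}}{3} \, du = \frac{\sqrt{\pi}}{3 a^{\frac{3}{2}}}.$$

Repeating $3$ times in total — each differentiation brings down another $(-u^2)$ — gives
$$\frac{d^{3}J}{da^{3}} = \int_{-\infty}^{\infty} \frac{2 u^{6} e^{- a u^{2}}}{3} \, du = \frac{5 \sqrt{\pi}}{4 a^{\frac{7}{2}}},$$
and the integrand here is $(-1)^{3}$ times the target integrand, so $I = (-1)^{3}\,\frac{d^{3}J}{da^{3}} = - \frac{5 \sqrt{\pi}}{4 a^{\frac{7}{2}}}$.

Setting $a = \frac{2}{5}$:
$$I = - \frac{625 \sqrt{10} \sqrt{\pi}}{64}.$$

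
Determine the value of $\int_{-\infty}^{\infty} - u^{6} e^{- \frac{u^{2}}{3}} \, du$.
$- \frac{405 \sqrt{3} \sqrt{\pi}}{8}$

Consider the simpler parametrised integral
$$J(a) = \int_{-\infty}^{\infty} - e^{- a u^{2}} \, du = - \frac{\sqrt{\pi}}{\sqrt{a}}.$$

Differentiating under the integral sign brings down a factor of $(-u^2)$:
$$\frac{dJ}{da} = \int_{-\infty}^{\infty} u^{2} e^{- a u^{2}} \, du = \frac{\sqrt{\pi}}{2 a^{\frac{3}{2}}}.$$

Repeating $3$ times in total — each differentiation brings down another $(-u^2)$ — gives
$$\frac{d^{3}J}{da^{3}} = \int_{-\infty}^{\infty} u^{6} e^{- a u^{2}} \, du = \frac{15 \sqrt{\pi}}{8 a^{\frac{7}{2}}},$$
and the integrand here is $(-1)^{3}$ times the target integrand, so $I = (-1)^{3}\,\frac{d^{3}J}{da^{3}} = - \frac{15 \sqrt{\pi}}{8 a^{\frac{7}{2}}}$.

Setting $a = \frac{1}{3}$:
$$I = - \frac{405 \sqrt{3} \sqrt{\pi}}{8}.$$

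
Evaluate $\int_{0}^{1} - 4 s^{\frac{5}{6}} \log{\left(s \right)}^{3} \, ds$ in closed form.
$\frac{31104}{14641}$

Begin with the known integral
$$J(a) = \int_{0}^{1} - 4 s^{a} \, ds = - \frac{4}{a + 1}.$$

Differentiating under the integral sign brings down a factor of $\ln s$:
$$\frac{dJ}{da} = \int_{0}^{1} - 4 s^{a} \log{\left(s \right)} \, ds = \frac{4}{\left(a + 1\right)^{2}}.$$

Repeating $3$ times in total — each differentiation brings down another $\ln s$ — gives
$$\frac{d^{3}J}{da^{3}} = \int_{0}^{1} - 4 s^{a} \log{\left(s \right)}^{3} \, ds = \frac{24}{\left(a + 1\right)^{4}},$$
and the integrand here is exactly the target integrand, so $I = \frac{24}{\left(a + 1\right)^{4}}$.

Setting $a = \frac{5}{6}$:
$$I = \frac{31104}{14641}.$$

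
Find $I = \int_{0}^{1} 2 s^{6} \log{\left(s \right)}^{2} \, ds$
$\frac{4}{343}$

Consider the simpler parametrised integral
$$J(a) = \int_{0}^{1} 2 s^{a} \, ds = \frac{2}{a + 1}.$$

Differentiating under the integral sign brings down a factor of $\ln s$:
$$\frac{dJ}{da} = \int_{0}^{1} 2 s^{a} \log{\left(s \right)} \, ds = - \frac{2}{\left(a + 1\right)^{2}}.$$

Repeating twice in total — each differentiation brings down another $\ln s$ — gives
$$\frac{d^{2}J}{da^{2}} = \int_{0}^{1} 2 s^{a} \log{\left(s \right)}^{2} \, ds = \frac{4}{\left(a + 1\right)^{3}},$$
and the integrand here is exactly the target integrand, so $I = \frac{4}{\left(a + 1\right)^{3}}$.

Setting $a = 6$:
$$I = \frac{4}{343}.$$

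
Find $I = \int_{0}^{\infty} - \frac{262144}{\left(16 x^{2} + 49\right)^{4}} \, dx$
$- \frac{10240 \pi}{823543}$

Recall the elementary integral
$$J(a) = \int_{0}^{\infty} - \frac{4}{a^{2} + x^{2}} \, dx = - \frac{2 \pi}{a}.$$

Differentiating under the integral sign with respect to $a$,
$$\frac{dJ}{da} = \int_{0}^{\infty} \frac{8 a}{\left(a^{2} + x^{2}\right)^{2}} \, dx = \frac{2 \pi}{a^{2}},$$
so $\int_{0}^{\infty} - \frac{4}{\left(a^{2} + x^{2}\right)^{2}} \, dx = - \frac{\pi}{a^{3}}$.

Repeating — each differentiation of $1/(x^2+a^2)^j$ produces $-2ja/(x^2+a^2)^{j+1}$ — and dividing through by $-2ja$ at each step yields, after $3$ differentiations in total,
$$\int_{0}^{\infty} - \frac{4}{\left(a^{2} + x^{2}\right)^{4}} \, dx = - \frac{5 \pi}{8 a^{7}}.$$

Setting $a = \frac{7}{4}$:
$$I = - \frac{10240 \pi}{823543}.$$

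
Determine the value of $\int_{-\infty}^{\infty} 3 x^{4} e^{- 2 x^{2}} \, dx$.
$\frac{9 \sqrt{2} \sqrt{\pi}}{32}$

Begin with the known integral
$$J(a) = \int_{-\infty}^{\infty} 3 e^{- a x^{2}} \, dx = \frac{3 \sqrt{\pi}}{\sqrt{a}}.$$

Differentiating under the integral sign brings down a factor of $(-x^2)$:
$$\frac{dJ}{da} = \int_{-\infty}^{\infty} - 3 x^{2} e^{- a x^{2}} \, dx = - \frac{3 \sqrt{\pi}}{2 a^{\frac{3}{2}}}.$$

Repeating twice in total — each differentiation brings down another $(-x^2)$ — gives
$$\frac{d^{2}J}{da^{2}} = \int_{-\infty}^{\infty} 3 x^{4} e^{- a x^{2}} \, dx = \frac{9 \sqrt{\pi}}{4 a^{\frac{5}{2}}},$$
and the integrand here is exactly the target integrand, so $I = \frac{9 \sqrt{\pi}}{4 a^{\frac{5}{2}}}$.

Setting $a = 2$:
$$I = \frac{9 \sqrt{2} \sqrt{\pi}}{32}.$$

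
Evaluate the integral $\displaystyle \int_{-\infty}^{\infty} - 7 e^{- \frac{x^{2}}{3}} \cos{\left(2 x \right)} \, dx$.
$- \frac{7 \sqrt{3} \sqrt{\pi}}{e^{3}}$

Let $b$ denote the cosine frequency and define $I(b) = \int_{-\infty}^{\infty} - 7 e^{- \frac{x^{2}}{3}} \cos{\left(b x \right)} \, dx$.

Differentiating under the integral sign,
$$I'(b) = \int_{-\infty}^{\infty} 7 x e^{- \frac{x^{2}}{3}} \sin{\left(b x \right)} \, dx.$$

Integrate $\int_{-\infty}^{\infty} x \sin(b x)\, e^{- \frac{x^{2}}{3}}\, dx$ by parts with $u = \sin(b x)$ and $dv = x\, e^{- \frac{x^{2}}{3}}\, dx$, giving $v = - \frac{3 e^{- \frac{x^{2}}{3}}}{2}$. The boundary term vanishes and
$$\int_{-\infty}^{\infty} x \sin(b x)\, e^{- \frac{x^{2}}{3}}\, dx = \frac{3 b}{2} \int_{-\infty}^{\infty} \cos(b x)\, e^{- \frac{x^{2}}{3}}\, dx,$$
so $I'(b) = - \frac{3 b}{2}\, I(b)$.

This is a separable first-order ODE; solving with the initial condition $I(0) = \int_{-\infty}^{\infty} - 7 e^{- \frac{x^{2}}{3}}\,dx = - 7 \sqrt{3} \sqrt{\pi}$ gives
$$I(b) = - 7 \sqrt{3} \sqrt{\pi} e^{- \frac{3 b^{2}}{4}}.$$

Setting $b = 2$:
$$I = - \frac{7 \sqrt{3} \sqrt{\pi}}{e^{3}}.$$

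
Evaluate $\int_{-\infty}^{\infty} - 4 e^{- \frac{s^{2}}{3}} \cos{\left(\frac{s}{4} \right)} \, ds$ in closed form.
$- \frac{4 \sqrt{3} \sqrt{\pi}}{e^{\frac{3}{64}}}$

Let $b$ denote the cosine frequency and define $I(b) = \int_{-\infty}^{\infty} - 4 e^{- \frac{s^{2}}{3}} \cos{\left(b s \right)} \, ds$.

Differentiating under the integral sign,
$$I'(b) = \int_{-\infty}^{\infty} 4 s e^{- \frac{s^{2}}{3}} \sin{\left(b s \right)} \, ds.$$

Integrate $\int_{-\infty}^{\infty} s \sin(b s)\, e^{- \frac{s^{2}}{3}}\, ds$ by parts with $u = \sin(b s)$ and $dv = s\, e^{- \frac{s^{2}}{3}}\, ds$, giving $v = - \frac{3 e^{- \frac{s^{2}}{3}}}{2}$. The boundary term vanishes and
$$\int_{-\infty}^{\infty} s \sin(b s)\, e^{- \frac{s^{2}}{3}}\, ds = \frac{3 b}{2} \int_{-\infty}^{\infty} \cos(b s)\, e^{- \frac{s^{2}}{3}}\, ds,$$
so $I'(b) = - \frac{3 b}{2}\, I(b)$.

This is a separable first-order ODE; solving with the initial condition $I(0) = \int_{-\infty}^{\infty} - 4 e^{- \frac{s^{2}}{3}}\,ds = - 4 \sqrt{3} \sqrt{\pi}$ gives
$$I(b) = - 4 \sqrt{3} \sqrt{\pi} e^{- \frac{3 b^{2}}{4}}.$$

Setting $b = \frac{1}{4}$:
$$I = - \frac{4 \sqrt{3} \sqrt{\pi}}{e^{\frac{3}{64}}}.$$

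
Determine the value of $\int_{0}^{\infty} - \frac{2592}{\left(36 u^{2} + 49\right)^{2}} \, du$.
$- \frac{108 \pi}{343}$

Begin with the known result
$$J(a) = \int_{0}^{\infty} - \frac{2}{a^{2} + u^{2}} \, du = - \frac{\pi}{a}.$$

Differentiating under the integral sign with respect to $a$,
$$\frac{dJ}{da} = \int_{0}^{\infty} \frac{4 a}{\left(a^{2} + u^{2}\right)^{2}} \, du = \frac{\pi}{a^{2}},$$
so $\int_{0}^{\infty} - \frac{2}{\left(a^{2} + u^{2}\right)^{2}} \, du = - \frac{\pi}{2 a^{3}}$.

Setting $a = \frac{7}{6}$:
$$I = - \frac{108 \pi}{343}.$$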